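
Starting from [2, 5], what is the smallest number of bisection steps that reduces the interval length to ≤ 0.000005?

20

Width after n steps is 3/2^n. Need 2^n ≥ 3/0.000005 = 600000.
2^19 = 524288 < 600000 ≤ 2^20 = 1048576, so n = 20.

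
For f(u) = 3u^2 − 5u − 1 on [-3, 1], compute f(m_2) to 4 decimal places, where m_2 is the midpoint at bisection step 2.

m = -1, f(m) = 7 (+); new bracket [-1, 1]
m = 0, f(m) = -1 (−); new bracket [-1, 0]

-1.0000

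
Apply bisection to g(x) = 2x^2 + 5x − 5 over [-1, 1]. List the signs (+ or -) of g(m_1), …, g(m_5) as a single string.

---++

m = 0, g(m) = -5 (−); new bracket [0, 1]
m = 0.5, g(m) = -2 (−); new bracket [0.5, 1]
m = 0.75, g(m) = -0.125 (−); new bracket [0.75, 1]
m = 0.875, g(m) = 0.9062 (+); new bracket [0.75, 0.875]
m = 0.8125, g(m) = 0.3828 (+); new bracket [0.75, 0.8125]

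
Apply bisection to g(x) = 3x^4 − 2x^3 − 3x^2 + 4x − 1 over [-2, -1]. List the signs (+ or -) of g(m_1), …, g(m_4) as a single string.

++--

midpoint -1.5: g = 8.1875 > 0 → [-1.5, -1]
midpoint -1.25: g = 0.542969 > 0 → [-1.25, -1]
midpoint -1.125: g = -1.643799 < 0 → [-1.25, -1.125]
midpoint -1.1875: g = -0.6657 < 0 → [-1.25, -1.1875]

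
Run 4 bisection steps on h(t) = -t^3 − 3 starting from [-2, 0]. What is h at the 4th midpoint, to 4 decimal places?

-0.4004

t = -1 gives h = -2, negative; keep [-2, -1]
t = -1.5 gives h = 0.375, positive; keep [-1.5, -1]
t = -1.25 gives h = -1.046875, negative; keep [-1.5, -1.25]
t = -1.375 gives h = -0.4004, negative; keep [-1.5, -1.375]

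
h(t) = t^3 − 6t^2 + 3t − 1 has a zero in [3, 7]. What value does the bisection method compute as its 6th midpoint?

t = 5 gives h = -11, negative; keep [5, 7]
t = 6 gives h = 17, positive; keep [5, 6]
t = 5.5 gives h = 0.375, positive; keep [5, 5.5]
t = 5.25 gives h = -5.9219, negative; keep [5.25, 5.5]
t = 5.375 gives h = -2.9316, negative; keep [5.375, 5.5]
t = 5.4375 gives h = -1.3186, negative; keep [5.4375, 5.5]

5.4375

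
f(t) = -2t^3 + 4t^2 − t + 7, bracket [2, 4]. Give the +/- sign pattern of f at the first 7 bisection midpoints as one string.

t = 3 gives f = -14, negative; keep [2, 3]
t = 2.5 gives f = -1.75, negative; keep [2, 2.5]
t = 2.25 gives f = 2.21875, positive; keep [2.25, 2.5]
t = 2.375 gives f = 0.3945, positive; keep [2.375, 2.5]
t = 2.4375 gives f = -0.6362, negative; keep [2.375, 2.4375]
t = 2.40625 gives f = -0.1107, negative; keep [2.375, 2.40625]
t = 2.390625 gives f = 0.1445, positive; keep [2.390625, 2.40625]

--++--+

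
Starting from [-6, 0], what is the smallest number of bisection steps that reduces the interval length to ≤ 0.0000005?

24

Width after n steps is 6/2^n. Need 2^n ≥ 6/0.0000005 = 12000000.
2^23 = 8388608 < 12000000 ≤ 2^24 = 16777216, so n = 24.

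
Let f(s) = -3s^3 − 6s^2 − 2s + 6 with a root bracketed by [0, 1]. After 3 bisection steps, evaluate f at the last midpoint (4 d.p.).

1.6738

midpoint 0.5: f = 3.125 > 0 → [0.5, 1]
midpoint 0.75: f = -0.140625 < 0 → [0.5, 0.75]
midpoint 0.625: f = 1.673828 > 0 → [0.625, 0.75]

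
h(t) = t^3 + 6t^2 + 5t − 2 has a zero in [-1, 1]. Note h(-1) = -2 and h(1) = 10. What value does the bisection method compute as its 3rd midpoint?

0.25

m = 0, h(m) = -2 (−); new bracket [0, 1]
m = 0.5, h(m) = 2.125 (+); new bracket [0, 0.5]
m = 0.25, h(m) = -0.359375 (−); new bracket [0.25, 0.5]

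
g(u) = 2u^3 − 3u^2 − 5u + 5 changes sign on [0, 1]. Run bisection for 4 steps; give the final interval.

m = 0.5, g(m) = 2 (+); new bracket [0.5, 1]
m = 0.75, g(m) = 0.40625 (+); new bracket [0.75, 1]
m = 0.875, g(m) = -0.332031 (−); new bracket [0.75, 0.875]
m = 0.8125, g(m) = 0.0298 (+); new bracket [0.8125, 0.875]

[0.8125, 0.875]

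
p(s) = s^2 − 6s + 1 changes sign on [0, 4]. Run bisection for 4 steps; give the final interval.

[0, 0.25]

midpoint 2: p = -7 < 0 → [0, 2]
midpoint 1: p = -4 < 0 → [0, 1]
midpoint 0.5: p = -1.75 < 0 → [0, 0.5]
midpoint 0.25: p = -0.4375 < 0 → [0, 0.25]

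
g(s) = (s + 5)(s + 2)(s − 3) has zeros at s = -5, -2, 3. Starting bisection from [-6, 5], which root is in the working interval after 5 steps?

s = -0.5 gives g = -23.625, negative; keep [-0.5, 5]
s = 2.25 gives g = -23.109375, negative; keep [2.25, 5]
s = 3.625 gives g = 30.322266, positive; keep [2.25, 3.625]
s = 2.9375 gives g = -2.4495, negative; keep [2.9375, 3.625]
s = 3.28125 gives g = 12.3006, positive; keep [2.9375, 3.28125]

3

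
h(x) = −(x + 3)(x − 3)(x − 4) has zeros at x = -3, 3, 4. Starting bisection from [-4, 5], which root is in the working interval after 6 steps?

-3

m = 0.5, h(m) = -30.625 (−); new bracket [-4, 0.5]
m = -1.75, h(m) = -34.140625 (−); new bracket [-4, -1.75]
m = -2.875, h(m) = -5.048828 (−); new bracket [-4, -2.875]
m = -3.4375, h(m) = 20.947 (+); new bracket [-3.4375, -2.875]
m = -3.15625, h(m) = 6.8837 (+); new bracket [-3.15625, -2.875]
m = -3.015625, h(m) = 0.6594 (+); new bracket [-3.015625, -2.875]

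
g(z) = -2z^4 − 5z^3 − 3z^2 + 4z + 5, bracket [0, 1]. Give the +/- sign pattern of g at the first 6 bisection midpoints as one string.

z = 0.5 gives g = 5.5, positive; keep [0.5, 1]
z = 0.75 gives g = 3.570312, positive; keep [0.75, 1]
z = 0.875 gives g = 1.681152, positive; keep [0.875, 1]
z = 0.9375 gives g = 0.4485, positive; keep [0.9375, 1]
z = 0.96875 gives g = -0.2477, negative; keep [0.9375, 0.96875]
z = 0.953125 gives g = 0.1073, positive; keep [0.953125, 0.96875]

++++-+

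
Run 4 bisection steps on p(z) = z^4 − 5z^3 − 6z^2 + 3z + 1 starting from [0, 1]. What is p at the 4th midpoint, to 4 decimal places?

-0.0007

z = 0.5 gives p = 0.4375, positive; keep [0.5, 1]
z = 0.75 gives p = -1.917969, negative; keep [0.5, 0.75]
z = 0.625 gives p = -0.536865, negative; keep [0.5, 0.625]
z = 0.5625 gives p = -0.0007, negative; keep [0.5, 0.5625]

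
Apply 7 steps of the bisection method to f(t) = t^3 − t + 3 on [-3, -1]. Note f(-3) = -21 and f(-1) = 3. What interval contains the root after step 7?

t = -2 gives f = -3, negative; keep [-2, -1]
t = -1.5 gives f = 1.125, positive; keep [-2, -1.5]
t = -1.75 gives f = -0.609375, negative; keep [-1.75, -1.5]
t = -1.625 gives f = 0.334, positive; keep [-1.75, -1.625]
t = -1.6875 gives f = -0.1179, negative; keep [-1.6875, -1.625]
t = -1.65625 gives f = 0.1129, positive; keep [-1.6875, -1.65625]
t = -1.671875 gives f = -0.0013, negative; keep [-1.671875, -1.65625]

[-1.671875, -1.65625]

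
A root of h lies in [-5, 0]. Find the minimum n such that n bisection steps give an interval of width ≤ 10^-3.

13

Width after n steps is 5/2^n. Need 2^n ≥ 5/10^-3 = 5000.
2^12 = 4096 < 5000 ≤ 2^13 = 8192, so n = 13.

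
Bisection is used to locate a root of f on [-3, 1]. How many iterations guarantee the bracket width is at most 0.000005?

Width after n steps is 4/2^n. Need 2^n ≥ 4/0.000005 = 800000.
2^19 = 524288 < 800000 ≤ 2^20 = 1048576, so n = 20.

20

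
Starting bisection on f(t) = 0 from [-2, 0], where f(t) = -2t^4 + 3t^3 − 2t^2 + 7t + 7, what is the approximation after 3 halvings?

-0.75

m = -1, f(m) = -7 (−); new bracket [-1, 0]
m = -0.5, f(m) = 2.5 (+); new bracket [-1, -0.5]
m = -0.75, f(m) = -1.273438 (−); new bracket [-0.75, -0.5]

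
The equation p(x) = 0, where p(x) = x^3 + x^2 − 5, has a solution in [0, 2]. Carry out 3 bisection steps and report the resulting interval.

[1.25, 1.5]

p(1) = -3 < 0, so the root lies in [1, 2]
p(1.5) = 0.625 > 0, so the root lies in [1, 1.5]
p(1.25) = -1.484375 < 0, so the root lies in [1.25, 1.5]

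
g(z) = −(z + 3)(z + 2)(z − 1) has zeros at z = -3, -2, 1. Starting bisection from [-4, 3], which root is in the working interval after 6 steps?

z = -0.5 gives g = 5.625, positive; keep [-0.5, 3]
z = 1.25 gives g = -3.453125, negative; keep [-0.5, 1.25]
z = 0.375 gives g = 5.009766, positive; keep [0.375, 1.25]
z = 0.8125 gives g = 2.0105, positive; keep [0.8125, 1.25]
z = 1.03125 gives g = -0.3819, negative; keep [0.8125, 1.03125]
z = 0.921875 gives g = 0.8953, positive; keep [0.921875, 1.03125]

1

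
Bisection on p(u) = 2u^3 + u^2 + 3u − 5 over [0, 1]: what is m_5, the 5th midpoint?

0.90625

m = 0.5, p(m) = -3 (−); new bracket [0.5, 1]
m = 0.75, p(m) = -1.34375 (−); new bracket [0.75, 1]
m = 0.875, p(m) = -0.269531 (−); new bracket [0.875, 1]
m = 0.9375, p(m) = 0.3394 (+); new bracket [0.875, 0.9375]
m = 0.90625, p(m) = 0.0286 (+); new bracket [0.875, 0.90625]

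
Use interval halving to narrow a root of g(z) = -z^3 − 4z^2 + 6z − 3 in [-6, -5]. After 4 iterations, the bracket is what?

[-5.3125, -5.25]

m = -5.5, g(m) = 9.375 (+); new bracket [-5.5, -5]
m = -5.25, g(m) = -0.046875 (−); new bracket [-5.5, -5.25]
m = -5.375, g(m) = 4.474609 (+); new bracket [-5.375, -5.25]
m = -5.3125, g(m) = 2.1672 (+); new bracket [-5.3125, -5.25]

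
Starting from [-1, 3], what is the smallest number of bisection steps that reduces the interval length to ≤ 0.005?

10

Width after n steps is 4/2^n. Need 2^n ≥ 4/0.005 = 800.
2^9 = 512 < 800 ≤ 2^10 = 1024, so n = 10.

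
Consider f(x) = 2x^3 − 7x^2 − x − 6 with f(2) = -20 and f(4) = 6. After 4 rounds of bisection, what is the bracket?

m = 3, f(m) = -18 (−); new bracket [3, 4]
m = 3.5, f(m) = -9.5 (−); new bracket [3.5, 4]
m = 3.75, f(m) = -2.71875 (−); new bracket [3.75, 4]
m = 3.875, f(m) = 1.3867 (+); new bracket [3.75, 3.875]

[3.75, 3.875]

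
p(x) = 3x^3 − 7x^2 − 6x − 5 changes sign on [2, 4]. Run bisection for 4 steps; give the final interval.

midpoint 3: p = -5 < 0 → [3, 4]
midpoint 3.5: p = 16.875 > 0 → [3, 3.5]
midpoint 3.25: p = 4.546875 > 0 → [3, 3.25]
midpoint 3.125: p = -0.5566 < 0 → [3.125, 3.25]

[3.125, 3.25]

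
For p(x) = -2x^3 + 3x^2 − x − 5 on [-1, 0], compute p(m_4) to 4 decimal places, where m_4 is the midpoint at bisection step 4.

0.2222

m = -0.5, p(m) = -3.5 (−); new bracket [-1, -0.5]
m = -0.75, p(m) = -1.71875 (−); new bracket [-1, -0.75]
m = -0.875, p(m) = -0.488281 (−); new bracket [-1, -0.875]
m = -0.9375, p(m) = 0.2222 (+); new bracket [-0.9375, -0.875]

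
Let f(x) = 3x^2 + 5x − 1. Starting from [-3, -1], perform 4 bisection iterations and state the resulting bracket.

[-1.875, -1.75]

x = -2 gives f = 1, positive; keep [-2, -1]
x = -1.5 gives f = -1.75, negative; keep [-2, -1.5]
x = -1.75 gives f = -0.5625, negative; keep [-2, -1.75]
x = -1.875 gives f = 0.1719, positive; keep [-1.875, -1.75]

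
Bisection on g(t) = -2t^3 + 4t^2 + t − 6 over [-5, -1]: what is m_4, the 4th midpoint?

midpoint -3: g = 81 > 0 → [-3, -1]
midpoint -2: g = 24 > 0 → [-2, -1]
midpoint -1.5: g = 8.25 > 0 → [-1.5, -1]
midpoint -1.25: g = 2.9062 > 0 → [-1.25, -1]

-1.25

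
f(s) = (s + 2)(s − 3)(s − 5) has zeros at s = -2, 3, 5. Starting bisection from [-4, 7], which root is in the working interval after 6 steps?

m = 1.5, f(m) = 18.375 (+); new bracket [-4, 1.5]
m = -1.25, f(m) = 19.921875 (+); new bracket [-4, -1.25]
m = -2.625, f(m) = -26.806641 (−); new bracket [-2.625, -1.25]
m = -1.9375, f(m) = 2.1409 (+); new bracket [-2.625, -1.9375]
m = -2.28125, f(m) = -10.8152 (−); new bracket [-2.28125, -1.9375]
m = -2.109375, f(m) = -3.973 (−); new bracket [-2.109375, -1.9375]

-2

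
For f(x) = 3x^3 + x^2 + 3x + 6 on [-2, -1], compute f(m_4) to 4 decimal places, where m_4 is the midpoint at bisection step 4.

0.3430

m = -1.5, f(m) = -6.375 (−); new bracket [-1.5, -1]
m = -1.25, f(m) = -2.046875 (−); new bracket [-1.25, -1]
m = -1.125, f(m) = -0.380859 (−); new bracket [-1.125, -1]
m = -1.0625, f(m) = 0.343 (+); new bracket [-1.125, -1.0625]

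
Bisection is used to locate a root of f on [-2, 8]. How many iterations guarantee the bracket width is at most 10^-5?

20

Width after n steps is 10/2^n. Need 2^n ≥ 10/10^-5 = 1000000.
2^19 = 524288 < 1000000 ≤ 2^20 = 1048576, so n = 20.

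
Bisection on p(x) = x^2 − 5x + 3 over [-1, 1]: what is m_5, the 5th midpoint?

0.6875

midpoint 0: p = 3 > 0 → [0, 1]
midpoint 0.5: p = 0.75 > 0 → [0.5, 1]
midpoint 0.75: p = -0.1875 < 0 → [0.5, 0.75]
midpoint 0.625: p = 0.2656 > 0 → [0.625, 0.75]
midpoint 0.6875: p = 0.0352 > 0 → [0.6875, 0.75]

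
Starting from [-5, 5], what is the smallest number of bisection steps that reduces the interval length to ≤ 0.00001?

20

Width after n steps is 10/2^n. Need 2^n ≥ 10/0.00001 = 1000000.
2^19 = 524288 < 1000000 ≤ 2^20 = 1048576, so n = 20.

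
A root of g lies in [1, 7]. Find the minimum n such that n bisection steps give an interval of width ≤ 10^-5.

Width after n steps is 6/2^n. Need 2^n ≥ 6/10^-5 = 600000.
2^19 = 524288 < 600000 ≤ 2^20 = 1048576, so n = 20.

20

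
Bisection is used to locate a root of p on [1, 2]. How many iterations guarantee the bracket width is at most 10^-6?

20

Width after n steps is 1/2^n. Need 2^n ≥ 1/10^-6 = 1000000.
2^19 = 524288 < 1000000 ≤ 2^20 = 1048576, so n = 20.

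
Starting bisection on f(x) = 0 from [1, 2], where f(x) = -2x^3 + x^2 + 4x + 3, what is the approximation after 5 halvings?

1.90625

f(1.5) = 4.5 > 0, so the root lies in [1.5, 2]
f(1.75) = 2.34375 > 0, so the root lies in [1.75, 2]
f(1.875) = 0.832031 > 0, so the root lies in [1.875, 2]
f(1.9375) = -0.0425 < 0, so the root lies in [1.875, 1.9375]
f(1.90625) = 0.405 > 0, so the root lies in [1.90625, 1.9375]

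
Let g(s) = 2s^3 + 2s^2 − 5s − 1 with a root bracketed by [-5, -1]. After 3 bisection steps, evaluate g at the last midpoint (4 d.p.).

-7.2500

g(-3) = -22 < 0, so the root lies in [-3, -1]
g(-2) = 1 > 0, so the root lies in [-3, -2]
g(-2.5) = -7.25 < 0, so the root lies in [-2.5, -2]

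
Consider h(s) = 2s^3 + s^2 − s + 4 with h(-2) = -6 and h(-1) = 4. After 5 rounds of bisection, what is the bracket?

[-1.625, -1.59375]

midpoint -1.5: h = 1 > 0 → [-2, -1.5]
midpoint -1.75: h = -1.90625 < 0 → [-1.75, -1.5]
midpoint -1.625: h = -0.316406 < 0 → [-1.625, -1.5]
midpoint -1.5625: h = 0.3745 > 0 → [-1.625, -1.5625]
midpoint -1.59375: h = 0.0374 > 0 → [-1.625, -1.59375]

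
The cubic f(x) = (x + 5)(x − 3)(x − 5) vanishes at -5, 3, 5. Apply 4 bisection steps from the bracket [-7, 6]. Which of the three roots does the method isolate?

x = -0.5 gives f = 86.625, positive; keep [-7, -0.5]
x = -3.75 gives f = 73.828125, positive; keep [-7, -3.75]
x = -5.375 gives f = -32.583984, negative; keep [-5.375, -3.75]
x = -4.5625 gives f = 31.6384, positive; keep [-5.375, -4.5625]

-5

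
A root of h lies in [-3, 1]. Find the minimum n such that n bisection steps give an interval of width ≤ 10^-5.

Width after n steps is 4/2^n. Need 2^n ≥ 4/10^-5 = 400000.
2^18 = 262144 < 400000 ≤ 2^19 = 524288, so n = 19.

19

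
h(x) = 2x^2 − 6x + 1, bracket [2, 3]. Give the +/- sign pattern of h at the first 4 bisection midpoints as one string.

--+-

m = 2.5, h(m) = -1.5 (−); new bracket [2.5, 3]
m = 2.75, h(m) = -0.375 (−); new bracket [2.75, 3]
m = 2.875, h(m) = 0.28125 (+); new bracket [2.75, 2.875]
m = 2.8125, h(m) = -0.0547 (−); new bracket [2.8125, 2.875]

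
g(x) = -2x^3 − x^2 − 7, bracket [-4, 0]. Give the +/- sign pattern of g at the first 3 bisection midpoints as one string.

+--

g(-2) = 5 > 0, so the root lies in [-2, 0]
g(-1) = -6 < 0, so the root lies in [-2, -1]
g(-1.5) = -2.5 < 0, so the root lies in [-2, -1.5]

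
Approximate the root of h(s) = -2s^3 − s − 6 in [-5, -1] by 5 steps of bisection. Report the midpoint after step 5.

-1.375

h(-3) = 51 > 0, so the root lies in [-3, -1]
h(-2) = 12 > 0, so the root lies in [-2, -1]
h(-1.5) = 2.25 > 0, so the root lies in [-1.5, -1]
h(-1.25) = -0.8438 < 0, so the root lies in [-1.5, -1.25]
h(-1.375) = 0.5742 > 0, so the root lies in [-1.375, -1.25]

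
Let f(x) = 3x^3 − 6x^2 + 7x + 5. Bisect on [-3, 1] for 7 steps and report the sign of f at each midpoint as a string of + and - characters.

-+-++++

midpoint -1: f = -11 < 0 → [-1, 1]
midpoint 0: f = 5 > 0 → [-1, 0]
midpoint -0.5: f = -0.375 < 0 → [-0.5, 0]
midpoint -0.25: f = 2.8281 > 0 → [-0.5, -0.25]
midpoint -0.375: f = 1.373 > 0 → [-0.5, -0.375]
midpoint -0.4375: f = 0.5378 > 0 → [-0.5, -0.4375]
midpoint -0.46875: f = 0.0914 > 0 → [-0.5, -0.46875]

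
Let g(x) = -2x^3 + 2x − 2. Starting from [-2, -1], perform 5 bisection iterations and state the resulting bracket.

g(-1.5) = 1.75 > 0, so the root lies in [-1.5, -1]
g(-1.25) = -0.59375 < 0, so the root lies in [-1.5, -1.25]
g(-1.375) = 0.449219 > 0, so the root lies in [-1.375, -1.25]
g(-1.3125) = -0.103 < 0, so the root lies in [-1.375, -1.3125]
g(-1.34375) = 0.1652 > 0, so the root lies in [-1.34375, -1.3125]

[-1.34375, -1.3125]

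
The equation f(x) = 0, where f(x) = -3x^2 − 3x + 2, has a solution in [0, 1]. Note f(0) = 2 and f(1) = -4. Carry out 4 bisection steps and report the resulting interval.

m = 0.5, f(m) = -0.25 (−); new bracket [0, 0.5]
m = 0.25, f(m) = 1.0625 (+); new bracket [0.25, 0.5]
m = 0.375, f(m) = 0.453125 (+); new bracket [0.375, 0.5]
m = 0.4375, f(m) = 0.1133 (+); new bracket [0.4375, 0.5]

[0.4375, 0.5]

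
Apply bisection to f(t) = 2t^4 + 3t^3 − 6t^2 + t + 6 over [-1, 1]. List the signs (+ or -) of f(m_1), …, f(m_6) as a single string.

midpoint 0: f = 6 > 0 → [-1, 0]
midpoint -0.5: f = 3.75 > 0 → [-1, -0.5]
midpoint -0.75: f = 1.242188 > 0 → [-1, -0.75]
midpoint -0.875: f = -0.3062 < 0 → [-0.875, -0.75]
midpoint -0.8125: f = 0.489 > 0 → [-0.875, -0.8125]
midpoint -0.84375: f = 0.0964 > 0 → [-0.875, -0.84375]

+++-++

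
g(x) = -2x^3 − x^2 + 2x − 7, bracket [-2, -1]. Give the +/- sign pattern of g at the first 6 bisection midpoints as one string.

g(-1.5) = -5.5 < 0, so the root lies in [-2, -1.5]
g(-1.75) = -2.84375 < 0, so the root lies in [-2, -1.75]
g(-1.875) = -1.082031 < 0, so the root lies in [-2, -1.875]
g(-1.9375) = -0.0825 < 0, so the root lies in [-2, -1.9375]
g(-1.96875) = 0.4482 > 0, so the root lies in [-1.96875, -1.9375]
g(-1.953125) = 0.1802 > 0, so the root lies in [-1.953125, -1.9375]

----++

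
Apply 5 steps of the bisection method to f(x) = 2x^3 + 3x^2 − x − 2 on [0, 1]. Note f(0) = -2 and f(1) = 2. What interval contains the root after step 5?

midpoint 0.5: f = -1.5 < 0 → [0.5, 1]
midpoint 0.75: f = -0.21875 < 0 → [0.75, 1]
midpoint 0.875: f = 0.761719 > 0 → [0.75, 0.875]
midpoint 0.8125: f = 0.2407 > 0 → [0.75, 0.8125]
midpoint 0.78125: f = 0.0035 > 0 → [0.75, 0.78125]

[0.75, 0.78125]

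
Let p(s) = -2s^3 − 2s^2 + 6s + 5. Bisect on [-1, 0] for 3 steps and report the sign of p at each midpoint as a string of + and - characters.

m = -0.5, p(m) = 1.75 (+); new bracket [-1, -0.5]
m = -0.75, p(m) = 0.21875 (+); new bracket [-1, -0.75]
m = -0.875, p(m) = -0.441406 (−); new bracket [-0.875, -0.75]

++-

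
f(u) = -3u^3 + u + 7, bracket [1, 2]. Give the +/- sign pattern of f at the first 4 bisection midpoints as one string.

-++-

f(1.5) = -1.625 < 0, so the root lies in [1, 1.5]
f(1.25) = 2.390625 > 0, so the root lies in [1.25, 1.5]
f(1.375) = 0.576172 > 0, so the root lies in [1.375, 1.5]
f(1.4375) = -0.4739 < 0, so the root lies in [1.375, 1.4375]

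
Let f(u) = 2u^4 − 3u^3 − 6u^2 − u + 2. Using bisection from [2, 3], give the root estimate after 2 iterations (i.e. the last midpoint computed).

2.75

f(2.5) = -6.75 < 0, so the root lies in [2.5, 3]
f(2.75) = 5.867188 > 0, so the root lies in [2.5, 2.75]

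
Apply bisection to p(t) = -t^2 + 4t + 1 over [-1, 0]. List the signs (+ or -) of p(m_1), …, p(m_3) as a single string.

t = -0.5 gives p = -1.25, negative; keep [-0.5, 0]
t = -0.25 gives p = -0.0625, negative; keep [-0.25, 0]
t = -0.125 gives p = 0.484375, positive; keep [-0.25, -0.125]

--+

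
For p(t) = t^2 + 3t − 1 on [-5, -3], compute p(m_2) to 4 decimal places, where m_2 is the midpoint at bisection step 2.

0.7500

midpoint -4: p = 3 > 0 → [-4, -3]
midpoint -3.5: p = 0.75 > 0 → [-3.5, -3]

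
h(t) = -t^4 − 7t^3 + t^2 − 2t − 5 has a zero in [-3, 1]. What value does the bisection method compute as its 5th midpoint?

-0.875

m = -1, h(m) = 4 (+); new bracket [-1, 1]
m = 0, h(m) = -5 (−); new bracket [-1, 0]
m = -0.5, h(m) = -2.9375 (−); new bracket [-1, -0.5]
m = -0.75, h(m) = -0.3008 (−); new bracket [-1, -0.75]
m = -0.875, h(m) = 1.6189 (+); new bracket [-0.875, -0.75]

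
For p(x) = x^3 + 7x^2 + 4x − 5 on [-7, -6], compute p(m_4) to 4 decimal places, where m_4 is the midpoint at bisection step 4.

1.3567

midpoint -6.5: p = -9.875 < 0 → [-6.5, -6]
midpoint -6.25: p = -0.703125 < 0 → [-6.25, -6]
midpoint -6.125: p = 3.326172 > 0 → [-6.25, -6.125]
midpoint -6.1875: p = 1.3567 > 0 → [-6.25, -6.1875]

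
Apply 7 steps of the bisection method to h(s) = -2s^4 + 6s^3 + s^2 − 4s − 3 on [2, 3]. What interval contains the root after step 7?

s = 2.5 gives h = 8.875, positive; keep [2.5, 3]
s = 2.75 gives h = 3.960938, positive; keep [2.75, 3]
s = 2.875 gives h = -0.293457, negative; keep [2.75, 2.875]
s = 2.8125 gives h = 2.0029, positive; keep [2.8125, 2.875]
s = 2.84375 gives h = 0.8985, positive; keep [2.84375, 2.875]
s = 2.859375 gives h = 0.3137, positive; keep [2.859375, 2.875]
s = 2.8671875 gives h = 0.0129, positive; keep [2.8671875, 2.875]

[2.8671875, 2.875]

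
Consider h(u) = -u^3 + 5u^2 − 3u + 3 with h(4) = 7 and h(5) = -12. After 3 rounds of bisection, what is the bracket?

[4.375, 4.5]

m = 4.5, h(m) = -0.375 (−); new bracket [4, 4.5]
m = 4.25, h(m) = 3.796875 (+); new bracket [4.25, 4.5]
m = 4.375, h(m) = 1.837891 (+); new bracket [4.375, 4.5]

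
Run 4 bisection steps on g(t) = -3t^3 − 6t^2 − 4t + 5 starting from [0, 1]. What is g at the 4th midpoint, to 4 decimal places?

0.3176

midpoint 0.5: g = 1.125 > 0 → [0.5, 1]
midpoint 0.75: g = -2.640625 < 0 → [0.5, 0.75]
midpoint 0.625: g = -0.576172 < 0 → [0.5, 0.625]
midpoint 0.5625: g = 0.3176 > 0 → [0.5625, 0.625]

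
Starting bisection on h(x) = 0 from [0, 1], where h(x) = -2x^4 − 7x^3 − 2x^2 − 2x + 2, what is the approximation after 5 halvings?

midpoint 0.5: h = -0.5 < 0 → [0, 0.5]
midpoint 0.25: h = 1.257812 > 0 → [0.25, 0.5]
midpoint 0.375: h = 0.560059 > 0 → [0.375, 0.5]
midpoint 0.4375: h = 0.0827 > 0 → [0.4375, 0.5]
midpoint 0.46875: h = -0.1945 < 0 → [0.4375, 0.46875]

0.46875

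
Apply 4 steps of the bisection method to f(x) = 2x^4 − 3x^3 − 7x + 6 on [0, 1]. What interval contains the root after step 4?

midpoint 0.5: f = 2.25 > 0 → [0.5, 1]
midpoint 0.75: f = 0.117188 > 0 → [0.75, 1]
midpoint 0.875: f = -0.962402 < 0 → [0.75, 0.875]
midpoint 0.8125: f = -0.425 < 0 → [0.75, 0.8125]

[0.75, 0.8125]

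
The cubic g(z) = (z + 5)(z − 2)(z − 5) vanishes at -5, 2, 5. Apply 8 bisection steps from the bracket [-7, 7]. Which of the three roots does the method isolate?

-5

midpoint 0: g = 50 > 0 → [-7, 0]
midpoint -3.5: g = 70.125 > 0 → [-7, -3.5]
midpoint -5.25: g = -18.578125 < 0 → [-5.25, -3.5]
midpoint -4.375: g = 37.3535 > 0 → [-5.25, -4.375]
midpoint -4.8125: g = 12.5339 > 0 → [-5.25, -4.8125]
midpoint -5.03125: g = -2.2041 < 0 → [-5.03125, -4.8125]
midpoint -4.921875: g = 5.3655 > 0 → [-5.03125, -4.921875]
midpoint -4.9765625: g = 1.6313 > 0 → [-5.03125, -4.9765625]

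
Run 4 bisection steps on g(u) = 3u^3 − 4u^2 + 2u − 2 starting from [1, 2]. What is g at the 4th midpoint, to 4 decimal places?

-0.2419

u = 1.5 gives g = 2.125, positive; keep [1, 1.5]
u = 1.25 gives g = 0.109375, positive; keep [1, 1.25]
u = 1.125 gives g = -0.541016, negative; keep [1.125, 1.25]
u = 1.1875 gives g = -0.2419, negative; keep [1.1875, 1.25]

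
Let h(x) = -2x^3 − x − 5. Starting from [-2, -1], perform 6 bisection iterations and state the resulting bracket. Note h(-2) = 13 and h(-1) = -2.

[-1.25, -1.234375]

m = -1.5, h(m) = 3.25 (+); new bracket [-1.5, -1]
m = -1.25, h(m) = 0.15625 (+); new bracket [-1.25, -1]
m = -1.125, h(m) = -1.027344 (−); new bracket [-1.25, -1.125]
m = -1.1875, h(m) = -0.4634 (−); new bracket [-1.25, -1.1875]
m = -1.21875, h(m) = -0.1607 (−); new bracket [-1.25, -1.21875]
m = -1.234375, h(m) = -0.004 (−); new bracket [-1.25, -1.234375]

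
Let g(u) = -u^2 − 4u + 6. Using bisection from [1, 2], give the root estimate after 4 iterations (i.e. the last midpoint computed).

1.1875

u = 1.5 gives g = -2.25, negative; keep [1, 1.5]
u = 1.25 gives g = -0.5625, negative; keep [1, 1.25]
u = 1.125 gives g = 0.234375, positive; keep [1.125, 1.25]
u = 1.1875 gives g = -0.1602, negative; keep [1.125, 1.1875]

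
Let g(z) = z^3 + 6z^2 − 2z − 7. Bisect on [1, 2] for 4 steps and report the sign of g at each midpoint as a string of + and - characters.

++-+

z = 1.5 gives g = 6.875, positive; keep [1, 1.5]
z = 1.25 gives g = 1.828125, positive; keep [1, 1.25]
z = 1.125 gives g = -0.232422, negative; keep [1.125, 1.25]
z = 1.1875 gives g = 0.7605, positive; keep [1.125, 1.1875]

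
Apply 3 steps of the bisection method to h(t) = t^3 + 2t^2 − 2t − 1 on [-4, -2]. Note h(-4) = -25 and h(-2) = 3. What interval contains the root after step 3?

h(-3) = -4 < 0, so the root lies in [-3, -2]
h(-2.5) = 0.875 > 0, so the root lies in [-3, -2.5]
h(-2.75) = -1.171875 < 0, so the root lies in [-2.75, -2.5]

[-2.75, -2.5]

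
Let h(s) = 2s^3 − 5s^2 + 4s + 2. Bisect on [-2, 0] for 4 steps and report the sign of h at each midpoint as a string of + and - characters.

--+-

s = -1 gives h = -9, negative; keep [-1, 0]
s = -0.5 gives h = -1.5, negative; keep [-0.5, 0]
s = -0.25 gives h = 0.65625, positive; keep [-0.5, -0.25]
s = -0.375 gives h = -0.3086, negative; keep [-0.375, -0.25]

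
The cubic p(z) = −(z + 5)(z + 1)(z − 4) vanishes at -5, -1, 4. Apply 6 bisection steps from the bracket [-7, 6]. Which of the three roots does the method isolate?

4

p(-0.5) = 10.125 > 0, so the root lies in [-0.5, 6]
p(2.75) = 36.328125 > 0, so the root lies in [2.75, 6]
p(4.375) = -18.896484 < 0, so the root lies in [2.75, 4.375]
p(3.5625) = 17.0916 > 0, so the root lies in [3.5625, 4.375]
p(3.96875) = 1.3926 > 0, so the root lies in [3.96875, 4.375]
p(4.171875) = -8.153 < 0, so the root lies in [3.96875, 4.171875]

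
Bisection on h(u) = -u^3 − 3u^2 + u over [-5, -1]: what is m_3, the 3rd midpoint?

m = -3, h(m) = -3 (−); new bracket [-5, -3]
m = -4, h(m) = 12 (+); new bracket [-4, -3]
m = -3.5, h(m) = 2.625 (+); new bracket [-3.5, -3]

-3.5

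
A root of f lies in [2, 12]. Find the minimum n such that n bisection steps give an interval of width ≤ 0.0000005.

25

Width after n steps is 10/2^n. Need 2^n ≥ 10/0.0000005 = 20000000.
2^24 = 16777216 < 20000000 ≤ 2^25 = 33554432, so n = 25.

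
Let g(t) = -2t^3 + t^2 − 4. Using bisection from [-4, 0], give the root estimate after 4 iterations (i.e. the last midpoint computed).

m = -2, g(m) = 16 (+); new bracket [-2, 0]
m = -1, g(m) = -1 (−); new bracket [-2, -1]
m = -1.5, g(m) = 5 (+); new bracket [-1.5, -1]
m = -1.25, g(m) = 1.4688 (+); new bracket [-1.25, -1]

-1.25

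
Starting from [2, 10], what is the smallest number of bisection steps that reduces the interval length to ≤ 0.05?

8

Width after n steps is 8/2^n. Need 2^n ≥ 8/0.05 = 160.
2^7 = 128 < 160 ≤ 2^8 = 256, so n = 8.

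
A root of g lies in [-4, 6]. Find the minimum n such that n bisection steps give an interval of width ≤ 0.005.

Width after n steps is 10/2^n. Need 2^n ≥ 10/0.005 = 2000.
2^10 = 1024 < 2000 ≤ 2^11 = 2048, so n = 11.

11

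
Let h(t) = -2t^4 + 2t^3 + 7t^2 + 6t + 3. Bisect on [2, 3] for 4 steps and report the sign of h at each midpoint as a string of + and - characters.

+-++

t = 2.5 gives h = 14.875, positive; keep [2.5, 3]
t = 2.75 gives h = -0.351562, negative; keep [2.5, 2.75]
t = 2.625 gives h = 8.19873, positive; keep [2.625, 2.75]
t = 2.6875 gives h = 4.1718, positive; keep [2.6875, 2.75]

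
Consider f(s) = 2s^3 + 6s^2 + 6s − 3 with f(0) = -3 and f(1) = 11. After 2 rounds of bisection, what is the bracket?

[0.25, 0.5]

midpoint 0.5: f = 1.75 > 0 → [0, 0.5]
midpoint 0.25: f = -1.09375 < 0 → [0.25, 0.5]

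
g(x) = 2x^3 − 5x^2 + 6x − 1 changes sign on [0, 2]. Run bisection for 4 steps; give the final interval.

x = 1 gives g = 2, positive; keep [0, 1]
x = 0.5 gives g = 1, positive; keep [0, 0.5]
x = 0.25 gives g = 0.21875, positive; keep [0, 0.25]
x = 0.125 gives g = -0.3242, negative; keep [0.125, 0.25]

[0.125, 0.25]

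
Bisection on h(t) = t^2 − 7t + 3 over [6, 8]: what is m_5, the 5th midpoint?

m = 7, h(m) = 3 (+); new bracket [6, 7]
m = 6.5, h(m) = -0.25 (−); new bracket [6.5, 7]
m = 6.75, h(m) = 1.3125 (+); new bracket [6.5, 6.75]
m = 6.625, h(m) = 0.5156 (+); new bracket [6.5, 6.625]
m = 6.5625, h(m) = 0.1289 (+); new bracket [6.5, 6.5625]

6.5625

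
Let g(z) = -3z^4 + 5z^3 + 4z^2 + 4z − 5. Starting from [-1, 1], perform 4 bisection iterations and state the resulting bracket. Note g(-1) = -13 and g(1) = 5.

[0.625, 0.75]

midpoint 0: g = -5 < 0 → [0, 1]
midpoint 0.5: g = -1.5625 < 0 → [0.5, 1]
midpoint 0.75: g = 1.410156 > 0 → [0.5, 0.75]
midpoint 0.625: g = -0.1746 < 0 → [0.625, 0.75]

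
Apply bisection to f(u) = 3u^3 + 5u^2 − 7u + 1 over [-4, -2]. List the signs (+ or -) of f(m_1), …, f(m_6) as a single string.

m = -3, f(m) = -14 (−); new bracket [-3, -2]
m = -2.5, f(m) = 2.875 (+); new bracket [-3, -2.5]
m = -2.75, f(m) = -4.328125 (−); new bracket [-2.75, -2.5]
m = -2.625, f(m) = -0.4355 (−); new bracket [-2.625, -2.5]
m = -2.5625, f(m) = 1.2903 (+); new bracket [-2.625, -2.5625]
m = -2.59375, f(m) = 0.4453 (+); new bracket [-2.625, -2.59375]

-+--++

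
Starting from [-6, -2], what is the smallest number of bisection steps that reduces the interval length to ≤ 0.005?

Width after n steps is 4/2^n. Need 2^n ≥ 4/0.005 = 800.
2^9 = 512 < 800 ≤ 2^10 = 1024, so n = 10.

10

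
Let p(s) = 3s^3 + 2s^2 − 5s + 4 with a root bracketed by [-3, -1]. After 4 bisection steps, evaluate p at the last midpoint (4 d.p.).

m = -2, p(m) = -2 (−); new bracket [-2, -1]
m = -1.5, p(m) = 5.875 (+); new bracket [-2, -1.5]
m = -1.75, p(m) = 2.796875 (+); new bracket [-2, -1.75]
m = -1.875, p(m) = 0.6309 (+); new bracket [-2, -1.875]

0.6309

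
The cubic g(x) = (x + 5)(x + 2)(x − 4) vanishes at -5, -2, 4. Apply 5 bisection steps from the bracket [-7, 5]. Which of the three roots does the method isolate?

m = -1, g(m) = -20 (−); new bracket [-1, 5]
m = 2, g(m) = -56 (−); new bracket [2, 5]
m = 3.5, g(m) = -23.375 (−); new bracket [3.5, 5]
m = 4.25, g(m) = 14.4531 (+); new bracket [3.5, 4.25]
m = 3.875, g(m) = -6.5176 (−); new bracket [3.875, 4.25]

4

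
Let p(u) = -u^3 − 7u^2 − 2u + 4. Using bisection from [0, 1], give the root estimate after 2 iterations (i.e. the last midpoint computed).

0.75

u = 0.5 gives p = 1.125, positive; keep [0.5, 1]
u = 0.75 gives p = -1.859375, negative; keep [0.5, 0.75]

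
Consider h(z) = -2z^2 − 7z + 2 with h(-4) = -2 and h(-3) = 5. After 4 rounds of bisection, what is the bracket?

m = -3.5, h(m) = 2 (+); new bracket [-4, -3.5]
m = -3.75, h(m) = 0.125 (+); new bracket [-4, -3.75]
m = -3.875, h(m) = -0.90625 (−); new bracket [-3.875, -3.75]
m = -3.8125, h(m) = -0.3828 (−); new bracket [-3.8125, -3.75]

[-3.8125, -3.75]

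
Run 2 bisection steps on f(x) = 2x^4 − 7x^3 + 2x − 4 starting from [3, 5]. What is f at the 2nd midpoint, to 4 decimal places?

3.0000

midpoint 4: f = 68 > 0 → [3, 4]
midpoint 3.5: f = 3 > 0 → [3, 3.5]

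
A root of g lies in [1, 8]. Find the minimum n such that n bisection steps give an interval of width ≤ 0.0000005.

24

Width after n steps is 7/2^n. Need 2^n ≥ 7/0.0000005 = 14000000.
2^23 = 8388608 < 14000000 ≤ 2^24 = 16777216, so n = 24.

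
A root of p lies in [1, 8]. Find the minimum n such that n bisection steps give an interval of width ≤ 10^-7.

Width after n steps is 7/2^n. Need 2^n ≥ 7/10^-7 = 70000000.
2^26 = 67108864 < 70000000 ≤ 2^27 = 134217728, so n = 27.

27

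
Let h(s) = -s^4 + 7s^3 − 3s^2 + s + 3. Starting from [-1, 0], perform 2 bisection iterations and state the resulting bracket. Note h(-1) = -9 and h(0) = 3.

m = -0.5, h(m) = 0.8125 (+); new bracket [-1, -0.5]
m = -0.75, h(m) = -2.707031 (−); new bracket [-0.75, -0.5]

[-0.75, -0.5]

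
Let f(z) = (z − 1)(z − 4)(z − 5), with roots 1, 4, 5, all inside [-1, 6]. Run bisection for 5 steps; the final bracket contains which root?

1

f(2.5) = 5.625 > 0, so the root lies in [-1, 2.5]
f(0.75) = -3.453125 < 0, so the root lies in [0.75, 2.5]
f(1.625) = 5.009766 > 0, so the root lies in [0.75, 1.625]
f(1.1875) = 2.0105 > 0, so the root lies in [0.75, 1.1875]
f(0.96875) = -0.3819 < 0, so the root lies in [0.96875, 1.1875]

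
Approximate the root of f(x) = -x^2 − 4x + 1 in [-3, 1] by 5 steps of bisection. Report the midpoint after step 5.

f(-1) = 4 > 0, so the root lies in [-1, 1]
f(0) = 1 > 0, so the root lies in [0, 1]
f(0.5) = -1.25 < 0, so the root lies in [0, 0.5]
f(0.25) = -0.0625 < 0, so the root lies in [0, 0.25]
f(0.125) = 0.4844 > 0, so the root lies in [0.125, 0.25]

0.125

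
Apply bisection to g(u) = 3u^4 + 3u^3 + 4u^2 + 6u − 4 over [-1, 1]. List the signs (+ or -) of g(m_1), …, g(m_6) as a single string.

-+---+

g(0) = -4 < 0, so the root lies in [0, 1]
g(0.5) = 0.5625 > 0, so the root lies in [0, 0.5]
g(0.25) = -2.191406 < 0, so the root lies in [0.25, 0.5]
g(0.375) = -0.97 < 0, so the root lies in [0.375, 0.5]
g(0.4375) = -0.2482 < 0, so the root lies in [0.4375, 0.5]
g(0.46875) = 0.1452 > 0, so the root lies in [0.4375, 0.46875]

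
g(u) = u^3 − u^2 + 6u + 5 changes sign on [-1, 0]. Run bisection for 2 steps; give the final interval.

[-0.75, -0.5]

midpoint -0.5: g = 1.625 > 0 → [-1, -0.5]
midpoint -0.75: g = -0.484375 < 0 → [-0.75, -0.5]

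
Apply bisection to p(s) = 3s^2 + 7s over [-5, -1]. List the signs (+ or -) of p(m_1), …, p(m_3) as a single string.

+-+

p(-3) = 6 > 0, so the root lies in [-3, -1]
p(-2) = -2 < 0, so the root lies in [-3, -2]
p(-2.5) = 1.25 > 0, so the root lies in [-2.5, -2]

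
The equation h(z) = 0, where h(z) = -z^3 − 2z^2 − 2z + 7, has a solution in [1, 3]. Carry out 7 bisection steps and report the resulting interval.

[1.1875, 1.203125]

midpoint 2: h = -13 < 0 → [1, 2]
midpoint 1.5: h = -3.875 < 0 → [1, 1.5]
midpoint 1.25: h = -0.578125 < 0 → [1, 1.25]
midpoint 1.125: h = 0.7949 > 0 → [1.125, 1.25]
midpoint 1.1875: h = 0.1301 > 0 → [1.1875, 1.25]
midpoint 1.21875: h = -0.2185 < 0 → [1.1875, 1.21875]
midpoint 1.203125: h = -0.0428 < 0 → [1.1875, 1.203125]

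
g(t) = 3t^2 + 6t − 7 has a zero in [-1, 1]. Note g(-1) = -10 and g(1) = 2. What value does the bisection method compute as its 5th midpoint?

g(0) = -7 < 0, so the root lies in [0, 1]
g(0.5) = -3.25 < 0, so the root lies in [0.5, 1]
g(0.75) = -0.8125 < 0, so the root lies in [0.75, 1]
g(0.875) = 0.5469 > 0, so the root lies in [0.75, 0.875]
g(0.8125) = -0.1445 < 0, so the root lies in [0.8125, 0.875]

0.8125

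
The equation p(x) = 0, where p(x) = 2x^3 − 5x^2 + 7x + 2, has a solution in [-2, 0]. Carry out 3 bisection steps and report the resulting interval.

m = -1, p(m) = -12 (−); new bracket [-1, 0]
m = -0.5, p(m) = -3 (−); new bracket [-0.5, 0]
m = -0.25, p(m) = -0.09375 (−); new bracket [-0.25, 0]

[-0.25, 0]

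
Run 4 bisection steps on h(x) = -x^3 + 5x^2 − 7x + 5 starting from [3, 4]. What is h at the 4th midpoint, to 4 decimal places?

0.3289

m = 3.5, h(m) = -1.125 (−); new bracket [3, 3.5]
m = 3.25, h(m) = 0.734375 (+); new bracket [3.25, 3.5]
m = 3.375, h(m) = -0.115234 (−); new bracket [3.25, 3.375]
m = 3.3125, h(m) = 0.3289 (+); new bracket [3.3125, 3.375]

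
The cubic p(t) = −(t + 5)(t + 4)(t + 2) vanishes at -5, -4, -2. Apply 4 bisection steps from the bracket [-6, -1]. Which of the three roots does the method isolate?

-2

t = -3.5 gives p = 1.125, positive; keep [-3.5, -1]
t = -2.25 gives p = 1.203125, positive; keep [-2.25, -1]
t = -1.625 gives p = -3.005859, negative; keep [-2.25, -1.625]
t = -1.9375 gives p = -0.3948, negative; keep [-2.25, -1.9375]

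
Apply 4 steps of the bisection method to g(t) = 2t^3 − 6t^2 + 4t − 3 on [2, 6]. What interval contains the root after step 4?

midpoint 4: g = 45 > 0 → [2, 4]
midpoint 3: g = 9 > 0 → [2, 3]
midpoint 2.5: g = 0.75 > 0 → [2, 2.5]
midpoint 2.25: g = -1.5938 < 0 → [2.25, 2.5]

[2.25, 2.5]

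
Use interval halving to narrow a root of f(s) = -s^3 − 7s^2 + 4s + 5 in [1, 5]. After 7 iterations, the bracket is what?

[1.0625, 1.09375]

midpoint 3: f = -73 < 0 → [1, 3]
midpoint 2: f = -23 < 0 → [1, 2]
midpoint 1.5: f = -8.125 < 0 → [1, 1.5]
midpoint 1.25: f = -2.8906 < 0 → [1, 1.25]
midpoint 1.125: f = -0.7832 < 0 → [1, 1.125]
midpoint 1.0625: f = 0.1482 > 0 → [1.0625, 1.125]
midpoint 1.09375: f = -0.3075 < 0 → [1.0625, 1.09375]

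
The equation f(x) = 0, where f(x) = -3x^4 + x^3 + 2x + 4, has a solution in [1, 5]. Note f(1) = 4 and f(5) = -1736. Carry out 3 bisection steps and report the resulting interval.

[1, 1.5]

f(3) = -206 < 0, so the root lies in [1, 3]
f(2) = -32 < 0, so the root lies in [1, 2]
f(1.5) = -4.8125 < 0, so the root lies in [1, 1.5]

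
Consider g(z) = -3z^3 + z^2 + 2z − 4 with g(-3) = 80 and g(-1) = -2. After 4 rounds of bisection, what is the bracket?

[-1.25, -1.125]

g(-2) = 20 > 0, so the root lies in [-2, -1]
g(-1.5) = 5.375 > 0, so the root lies in [-1.5, -1]
g(-1.25) = 0.921875 > 0, so the root lies in [-1.25, -1]
g(-1.125) = -0.7129 < 0, so the root lies in [-1.25, -1.125]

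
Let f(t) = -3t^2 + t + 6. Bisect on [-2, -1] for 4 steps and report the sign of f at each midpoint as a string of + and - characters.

m = -1.5, f(m) = -2.25 (−); new bracket [-1.5, -1]
m = -1.25, f(m) = 0.0625 (+); new bracket [-1.5, -1.25]
m = -1.375, f(m) = -1.046875 (−); new bracket [-1.375, -1.25]
m = -1.3125, f(m) = -0.4805 (−); new bracket [-1.3125, -1.25]

-+--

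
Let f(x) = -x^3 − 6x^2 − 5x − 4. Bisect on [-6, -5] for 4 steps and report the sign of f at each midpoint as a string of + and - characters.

f(-5.5) = 8.375 > 0, so the root lies in [-5.5, -5]
f(-5.25) = 1.578125 > 0, so the root lies in [-5.25, -5]
f(-5.125) = -1.357422 < 0, so the root lies in [-5.25, -5.125]
f(-5.1875) = 0.073 > 0, so the root lies in [-5.1875, -5.125]

++-+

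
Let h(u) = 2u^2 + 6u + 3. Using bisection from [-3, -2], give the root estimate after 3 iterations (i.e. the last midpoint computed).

-2.375

midpoint -2.5: h = 0.5 > 0 → [-2.5, -2]
midpoint -2.25: h = -0.375 < 0 → [-2.5, -2.25]
midpoint -2.375: h = 0.03125 > 0 → [-2.375, -2.25]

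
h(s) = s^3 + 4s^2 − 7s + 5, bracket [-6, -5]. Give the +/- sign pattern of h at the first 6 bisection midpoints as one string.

midpoint -5.5: h = -1.875 < 0 → [-5.5, -5]
midpoint -5.25: h = 7.296875 > 0 → [-5.5, -5.25]
midpoint -5.375: h = 2.900391 > 0 → [-5.5, -5.375]
midpoint -5.4375: h = 0.5608 > 0 → [-5.5, -5.4375]
midpoint -5.46875: h = -0.645 < 0 → [-5.46875, -5.4375]
midpoint -5.453125: h = -0.0391 < 0 → [-5.453125, -5.4375]

-+++--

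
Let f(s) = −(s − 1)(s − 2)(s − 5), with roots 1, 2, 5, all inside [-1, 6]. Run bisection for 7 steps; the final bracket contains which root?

5

m = 2.5, f(m) = 1.875 (+); new bracket [2.5, 6]
m = 4.25, f(m) = 5.484375 (+); new bracket [4.25, 6]
m = 5.125, f(m) = -1.611328 (−); new bracket [4.25, 5.125]
m = 4.6875, f(m) = 3.0969 (+); new bracket [4.6875, 5.125]
m = 4.90625, f(m) = 1.0643 (+); new bracket [4.90625, 5.125]
m = 5.015625, f(m) = -0.1892 (−); new bracket [4.90625, 5.015625]
m = 4.9609375, f(m) = 0.4581 (+); new bracket [4.9609375, 5.015625]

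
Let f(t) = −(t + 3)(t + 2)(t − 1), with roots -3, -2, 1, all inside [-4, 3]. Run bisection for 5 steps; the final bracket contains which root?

1

m = -0.5, f(m) = 5.625 (+); new bracket [-0.5, 3]
m = 1.25, f(m) = -3.453125 (−); new bracket [-0.5, 1.25]
m = 0.375, f(m) = 5.009766 (+); new bracket [0.375, 1.25]
m = 0.8125, f(m) = 2.0105 (+); new bracket [0.8125, 1.25]
m = 1.03125, f(m) = -0.3819 (−); new bracket [0.8125, 1.03125]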